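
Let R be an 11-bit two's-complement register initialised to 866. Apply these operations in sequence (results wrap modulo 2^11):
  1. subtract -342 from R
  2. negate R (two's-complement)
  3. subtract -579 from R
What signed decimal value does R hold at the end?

-629

Start: R = 866 = 01101100010.
R = 866 − (-342) = 1208; wraps to -840 = 10010111000
R = −(-840) = 840 = 01101001000
R = 840 − (-579) = 1419; wraps to -629 = 10110001011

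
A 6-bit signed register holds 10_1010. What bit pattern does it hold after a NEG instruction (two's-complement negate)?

010110

Invert: 010101. Add 1: 010110.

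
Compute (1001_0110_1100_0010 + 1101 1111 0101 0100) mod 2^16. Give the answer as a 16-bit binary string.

  1001011011000010
+ 1101111101010100
= 0111011000010110  (discard carry-out 1)

0111011000010110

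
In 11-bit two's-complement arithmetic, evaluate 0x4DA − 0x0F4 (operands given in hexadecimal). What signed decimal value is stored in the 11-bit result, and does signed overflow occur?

998; overflow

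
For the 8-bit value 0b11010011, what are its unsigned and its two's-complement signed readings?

unsigned = 211, signed = -45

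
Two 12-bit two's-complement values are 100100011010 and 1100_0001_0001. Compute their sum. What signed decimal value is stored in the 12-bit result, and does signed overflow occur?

100100011010 = -1766 (signed)
1100_0001_0001 → 110000010001 = -1007 (signed)
  100100011010
+ 110000010001
= 010100101011  (discard carry-out 1)
Result 010100101011: MSB = 0 → value 1323.
Both addends are negative but the stored result is non-negative: signed overflow. The true value -1766 + (-1007) = -2773 lies outside [-2048, 2047].

1323; overflow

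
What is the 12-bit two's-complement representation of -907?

|-907| = 907 = 001110001011 in 12 bits.
Invert the bits: 110001110100. Add 1: 110001110101.

110001110101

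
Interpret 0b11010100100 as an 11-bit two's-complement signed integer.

-348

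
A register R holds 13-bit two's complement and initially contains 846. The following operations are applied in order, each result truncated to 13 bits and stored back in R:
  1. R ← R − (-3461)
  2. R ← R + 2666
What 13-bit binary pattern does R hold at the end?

Start: R = 846 = 0001101001110.
R = 846 − (-3461) = 4307; wraps to -3885 = 1000011010011
R = -3885 + 2666 = -1219 = 1101100111101

1101100111101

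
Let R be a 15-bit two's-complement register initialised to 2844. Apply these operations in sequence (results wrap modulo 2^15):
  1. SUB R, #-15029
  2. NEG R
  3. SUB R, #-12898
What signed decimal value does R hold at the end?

-4975

Start: R = 2844 = 000101100011100.
R = 2844 − (-15029) = 17873; wraps to -14895 = 100010111010001
R = −(-14895) = 14895 = 011101000101111
R = 14895 − (-12898) = 27793; wraps to -4975 = 110110010010001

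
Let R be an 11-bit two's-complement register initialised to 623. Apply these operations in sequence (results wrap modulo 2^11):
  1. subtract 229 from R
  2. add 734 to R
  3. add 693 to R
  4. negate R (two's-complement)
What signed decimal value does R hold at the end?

Start: R = 623 = 01001101111.
R = 623 − 229 = 394 = 00110001010
R = 394 + 734 = 1128; wraps to -920 = 10001101000
R = -920 + 693 = -227 = 11100011101
R = −(-227) = 227 = 00011100011

227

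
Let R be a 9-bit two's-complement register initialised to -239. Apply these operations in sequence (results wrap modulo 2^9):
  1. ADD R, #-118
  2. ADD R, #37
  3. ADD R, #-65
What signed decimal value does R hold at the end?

Start: R = -239 = 100010001.
R = -239 + (-118) = -357; wraps to 155 = 010011011
R = 155 + 37 = 192 = 011000000
R = 192 + (-65) = 127 = 001111111

127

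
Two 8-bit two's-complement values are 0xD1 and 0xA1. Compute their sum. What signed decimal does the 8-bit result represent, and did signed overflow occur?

114; overflow

0xD1 = 11010001 = -47 (signed)
0xA1 = 10100001 = -95 (signed)
  11010001
+ 10100001
= 01110010  (discard carry-out 1)
Result 01110010: MSB = 0 → value 114.
Both addends are negative but the stored result is non-negative: signed overflow. The true value -47 + (-95) = -142 lies outside [-128, 127].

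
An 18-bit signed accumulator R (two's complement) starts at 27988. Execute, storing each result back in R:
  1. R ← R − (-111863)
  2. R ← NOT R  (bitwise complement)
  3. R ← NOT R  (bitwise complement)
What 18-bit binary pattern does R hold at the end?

Start: R = 27988 = 000110110101010100.
R = 27988 − (-111863) = 139851; wraps to -122293 = 100010001001001011
R = NOT 100010001001001011 = 011101110110110100 = 122292
R = NOT 011101110110110100 = 100010001001001011 = -122293

100010001001001011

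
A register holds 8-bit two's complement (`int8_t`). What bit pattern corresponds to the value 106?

01101010

106 is non-negative, so write it directly in 8 bits: 01101010.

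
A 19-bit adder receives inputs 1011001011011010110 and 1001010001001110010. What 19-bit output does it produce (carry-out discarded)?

  1011001011011010110
+ 1001010001001110010
= 0100011100101001000  (discard carry-out 1)

0100011100101001000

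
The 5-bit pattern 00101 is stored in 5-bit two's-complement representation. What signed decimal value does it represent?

5

MSB is 0, so the value is non-negative: 00101 = 5.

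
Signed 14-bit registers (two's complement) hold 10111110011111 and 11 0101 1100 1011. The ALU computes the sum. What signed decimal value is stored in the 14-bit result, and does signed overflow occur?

-6806; no overflow

10111110011111 = -4193 (signed)
11 0101 1100 1011 → 11010111001011 = -2613 (signed)
  10111110011111
+ 11010111001011
= 10010101101010  (discard carry-out 1)
Result 10010101101010: MSB = 1 → 9578 − 16384 = -6806.
Both addends are negative and so is the stored result: no signed overflow.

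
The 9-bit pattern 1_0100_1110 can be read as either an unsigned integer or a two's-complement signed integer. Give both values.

unsigned = 334, signed = -178

Unsigned: 101001110 = 334.
Signed: MSB=1 → 334 − 512 = -178.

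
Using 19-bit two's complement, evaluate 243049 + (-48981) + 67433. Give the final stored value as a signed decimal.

243049 + (-48981) = 194068 (0101111011000010100)
194068 + 67433 = 261501 (0111111110101111101)

261501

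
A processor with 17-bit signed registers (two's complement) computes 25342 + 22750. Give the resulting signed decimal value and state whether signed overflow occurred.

48092; no overflow

25342 → 00110001011111110
22750 → 00101100011011110
  00110001011111110
+ 00101100011011110
= 01011101111011100
Result 01011101111011100: MSB = 0 → value 48092.
Both addends are non-negative and so is the stored result: no signed overflow.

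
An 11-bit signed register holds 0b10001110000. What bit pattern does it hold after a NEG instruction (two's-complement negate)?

Invert: 01110001111. Add 1: 01110010000.
Check: 10001110000 = -912, 01110010000 = 912.

01110010000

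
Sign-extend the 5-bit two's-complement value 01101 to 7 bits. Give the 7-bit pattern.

MSB of 01101 is 0; replicate it into the new high bits.
00|01101 → 0001101 (still 13).

0001101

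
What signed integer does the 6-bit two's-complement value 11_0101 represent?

MSB is 1, so the value is negative.
Invert: 001010. Add 1: 001011 = 11. So the value is −11.

-11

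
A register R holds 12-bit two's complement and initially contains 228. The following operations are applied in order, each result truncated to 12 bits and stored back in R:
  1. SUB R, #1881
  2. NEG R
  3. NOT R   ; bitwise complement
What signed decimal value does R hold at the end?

-1654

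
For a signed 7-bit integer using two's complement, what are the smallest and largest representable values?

min = -64, max = 63

Minimum: −2^6 = -64.
Maximum: 2^6 − 1 = 63.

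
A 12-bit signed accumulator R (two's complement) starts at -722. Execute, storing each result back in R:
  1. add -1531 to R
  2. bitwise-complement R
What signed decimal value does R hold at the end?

-1844

Start: R = -722 = 110100101110.
R = -722 + (-1531) = -2253; wraps to 1843 = 011100110011
R = NOT 011100110011 = 100011001100 = -1844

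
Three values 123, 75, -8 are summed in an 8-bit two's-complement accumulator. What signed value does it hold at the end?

123 + 75 = 198 → wraps to -58 (11000110)
-58 + (-8) = -66 (10111110)

-66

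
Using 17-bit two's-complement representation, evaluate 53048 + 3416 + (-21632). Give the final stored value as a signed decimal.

53048 + 3416 = 56464 (01101110010010000)
56464 + (-21632) = 34832 (01000100000010000)

34832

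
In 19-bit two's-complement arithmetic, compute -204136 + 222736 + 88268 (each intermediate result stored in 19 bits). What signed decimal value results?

106868

-204136 + 222736 = 18600 (0000100100010101000)
18600 + 88268 = 106868 (0011010000101110100)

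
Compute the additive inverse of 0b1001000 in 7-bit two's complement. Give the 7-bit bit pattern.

0111000

Invert: 0110111. Add 1: 0111000.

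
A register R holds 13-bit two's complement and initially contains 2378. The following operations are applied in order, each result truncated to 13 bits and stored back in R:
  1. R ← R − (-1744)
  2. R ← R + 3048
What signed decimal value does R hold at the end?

Start: R = 2378 = 0100101001010.
R = 2378 − (-1744) = 4122; wraps to -4070 = 1000000011010
R = -4070 + 3048 = -1022 = 1110000000010

-1022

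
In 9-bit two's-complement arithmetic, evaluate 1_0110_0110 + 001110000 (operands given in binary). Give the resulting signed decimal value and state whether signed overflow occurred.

1_0110_0110 → 101100110 = -154 (signed)
001110000 = 112 (signed)
  101100110
+ 001110000
= 111010110
Result 111010110: MSB = 1 → 470 − 512 = -42.
Addends have opposite signs, so signed overflow cannot occur.

-42; no overflow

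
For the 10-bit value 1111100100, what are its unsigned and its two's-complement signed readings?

Unsigned: 1111100100 = 996.
Signed: MSB=1 → 996 − 1024 = -28.

unsigned = 996, signed = -28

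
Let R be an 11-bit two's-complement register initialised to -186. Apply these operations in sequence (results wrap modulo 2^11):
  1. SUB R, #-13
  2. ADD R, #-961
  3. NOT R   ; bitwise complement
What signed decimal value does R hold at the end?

Start: R = -186 = 11101000110.
R = -186 − (-13) = -173 = 11101010011
R = -173 + (-961) = -1134; wraps to 914 = 01110010010
R = NOT 01110010010 = 10001101101 = -915

-915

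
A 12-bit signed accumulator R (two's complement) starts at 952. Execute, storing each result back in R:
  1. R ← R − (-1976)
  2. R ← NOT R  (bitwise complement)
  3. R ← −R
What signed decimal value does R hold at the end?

Start: R = 952 = 001110111000.
R = 952 − (-1976) = 2928; wraps to -1168 = 101101110000
R = NOT 101101110000 = 010010001111 = 1167
R = −(1167) = -1167 = 101101110001

-1167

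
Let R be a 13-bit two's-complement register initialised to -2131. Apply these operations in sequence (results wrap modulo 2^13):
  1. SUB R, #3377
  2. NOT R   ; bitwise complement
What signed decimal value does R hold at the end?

Start: R = -2131 = 1011110101101.
R = -2131 − 3377 = -5508; wraps to 2684 = 0101001111100
R = NOT 0101001111100 = 1010110000011 = -2685

-2685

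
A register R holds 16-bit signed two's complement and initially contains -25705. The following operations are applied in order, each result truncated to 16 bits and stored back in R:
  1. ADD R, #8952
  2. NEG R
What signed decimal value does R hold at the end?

16753

Start: R = -25705 = 1001101110010111.
R = -25705 + 8952 = -16753 = 1011111010001111
R = −(-16753) = 16753 = 0100000101110001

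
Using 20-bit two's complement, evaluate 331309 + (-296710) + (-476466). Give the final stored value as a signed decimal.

-441867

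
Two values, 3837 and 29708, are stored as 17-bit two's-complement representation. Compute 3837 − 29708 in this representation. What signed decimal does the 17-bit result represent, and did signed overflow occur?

-25871; no overflow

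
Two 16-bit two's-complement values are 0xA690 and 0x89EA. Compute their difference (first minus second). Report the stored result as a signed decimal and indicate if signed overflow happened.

7334; no overflow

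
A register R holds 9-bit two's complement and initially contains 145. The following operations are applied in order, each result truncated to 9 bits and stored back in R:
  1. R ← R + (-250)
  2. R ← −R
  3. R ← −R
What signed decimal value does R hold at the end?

Start: R = 145 = 010010001.
R = 145 + (-250) = -105 = 110010111
R = −(-105) = 105 = 001101001
R = −(105) = -105 = 110010111

-105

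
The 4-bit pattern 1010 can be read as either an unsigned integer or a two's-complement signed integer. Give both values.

Unsigned: 1010 = 10.
Signed: MSB=1 → 10 − 16 = -6.

unsigned = 10, signed = -6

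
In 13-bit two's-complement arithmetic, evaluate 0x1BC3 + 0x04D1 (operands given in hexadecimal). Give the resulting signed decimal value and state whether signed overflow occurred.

0x1BC3 = 1101111000011 = -1085 (signed)
0x04D1 = 0010011010001 = 1233 (signed)
  1101111000011
+ 0010011010001
= 0000010010100  (discard carry-out 1)
Result 0000010010100: MSB = 0 → value 148.
Addends have opposite signs, so signed overflow cannot occur.

148; no overflow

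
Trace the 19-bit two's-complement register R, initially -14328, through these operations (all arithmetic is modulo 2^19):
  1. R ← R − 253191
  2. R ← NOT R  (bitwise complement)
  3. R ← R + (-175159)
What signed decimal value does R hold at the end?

92359

Start: R = -14328 = 1111100100000001000.
R = -14328 − 253191 = -267519; wraps to 256769 = 0111110101100000001
R = NOT 0111110101100000001 = 1000001010011111110 = -256770
R = -256770 + (-175159) = -431929; wraps to 92359 = 0010110100011000111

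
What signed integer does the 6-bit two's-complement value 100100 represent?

-28

MSB is 1, so the value is negative.
Invert: 011011. Add 1: 011100 = 28. So the value is −28.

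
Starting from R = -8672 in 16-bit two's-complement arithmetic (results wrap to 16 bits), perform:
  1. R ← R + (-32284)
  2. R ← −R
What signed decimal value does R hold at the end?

Start: R = -8672 = 1101111000100000.
R = -8672 + (-32284) = -40956; wraps to 24580 = 0110000000000100
R = −(24580) = -24580 = 1001111111111100

-24580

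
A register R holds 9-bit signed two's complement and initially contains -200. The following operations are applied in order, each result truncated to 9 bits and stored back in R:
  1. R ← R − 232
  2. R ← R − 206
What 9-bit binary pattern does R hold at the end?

Start: R = -200 = 100111000.
R = -200 − 232 = -432; wraps to 80 = 001010000
R = 80 − 206 = -126 = 110000010

110000010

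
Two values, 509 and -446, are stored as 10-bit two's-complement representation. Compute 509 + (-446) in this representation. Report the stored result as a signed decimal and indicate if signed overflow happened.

509 → 0111111101
-446 → 1001000010
  0111111101
+ 1001000010
= 0000111111  (discard carry-out 1)
Result 0000111111: MSB = 0 → value 63.
Addends have opposite signs, so signed overflow cannot occur.

63; no overflow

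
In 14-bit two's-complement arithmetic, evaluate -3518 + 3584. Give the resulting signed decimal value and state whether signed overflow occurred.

66; no overflow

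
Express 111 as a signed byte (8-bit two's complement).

01101111

111 is non-negative, so write it directly in 8 bits: 01101111.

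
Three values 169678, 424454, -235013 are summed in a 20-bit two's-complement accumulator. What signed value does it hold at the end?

169678 + 424454 = 594132 → wraps to -454444 (10010001000011010100)
-454444 + (-235013) = -689457 → wraps to 359119 (01010111101011001111)

359119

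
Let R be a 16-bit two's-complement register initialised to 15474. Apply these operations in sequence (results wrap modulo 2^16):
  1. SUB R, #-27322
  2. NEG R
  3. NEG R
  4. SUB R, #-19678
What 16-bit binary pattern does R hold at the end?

1111010000001010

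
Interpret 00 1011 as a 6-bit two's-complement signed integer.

11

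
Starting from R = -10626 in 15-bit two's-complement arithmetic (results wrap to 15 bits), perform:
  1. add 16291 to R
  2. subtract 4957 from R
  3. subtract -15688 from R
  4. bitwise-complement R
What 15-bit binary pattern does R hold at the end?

011111111110011

Start: R = -10626 = 101011001111110.
R = -10626 + 16291 = 5665 = 001011000100001
R = 5665 − 4957 = 708 = 000001011000100
R = 708 − (-15688) = 16396; wraps to -16372 = 100000000001100
R = NOT 100000000001100 = 011111111110011 = 16371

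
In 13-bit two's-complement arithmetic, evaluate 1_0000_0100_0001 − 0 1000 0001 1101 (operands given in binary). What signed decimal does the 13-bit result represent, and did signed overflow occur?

2084; overflow

1_0000_0100_0001 → 1000001000001 = -4031 (signed)
0 1000 0001 1101 → 0100000011101 = 2077 (signed)
Subtract via negate-and-add: invert 0100000011101 + 1 = 1011111100011 (i.e. -2077).
  1000001000001
+ 1011111100011
= 0100000100100  (discard carry-out 1)
Result 0100000100100: MSB = 0 → value 2084.
Both addends (after negating the subtrahend) are negative but the stored result is non-negative: signed overflow. The true value -4031 − 2077 = -6108 lies outside [-4096, 4095].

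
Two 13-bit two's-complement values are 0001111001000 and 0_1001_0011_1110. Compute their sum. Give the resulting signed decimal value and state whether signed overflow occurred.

3334; no overflow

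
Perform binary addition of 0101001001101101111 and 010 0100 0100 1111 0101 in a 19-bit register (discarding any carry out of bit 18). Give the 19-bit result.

1001101100001100100

  0101001001101101111
+ 0100100010011110101
= 1001101100001100100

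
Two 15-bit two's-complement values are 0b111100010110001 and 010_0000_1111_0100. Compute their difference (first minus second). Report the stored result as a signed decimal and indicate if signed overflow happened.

-10307; no overflow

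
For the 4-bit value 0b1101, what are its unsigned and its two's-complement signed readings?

unsigned = 13, signed = -3

Unsigned: 1101 = 13.
Signed: MSB=1 → 13 − 16 = -3.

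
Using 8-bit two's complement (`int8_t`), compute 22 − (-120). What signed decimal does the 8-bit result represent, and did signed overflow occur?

-114; overflow

22 → 00010110
-120 → 10001000
Subtract via negate-and-add: invert 10001000 + 1 = 01111000 (i.e. 120).
  00010110
+ 01111000
= 10001110
Result 10001110: MSB = 1 → 142 − 256 = -114.
Both addends (after negating the subtrahend) are non-negative but the stored result is negative: signed overflow. The true value 22 − (-120) = 142 lies outside [-128, 127].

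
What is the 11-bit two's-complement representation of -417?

11001011111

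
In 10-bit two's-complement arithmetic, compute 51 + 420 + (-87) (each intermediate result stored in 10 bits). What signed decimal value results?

51 + 420 = 471 (0111010111)
471 + (-87) = 384 (0110000000)

384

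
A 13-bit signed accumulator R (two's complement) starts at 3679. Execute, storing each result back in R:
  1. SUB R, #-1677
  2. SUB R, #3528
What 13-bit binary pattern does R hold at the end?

0011100100100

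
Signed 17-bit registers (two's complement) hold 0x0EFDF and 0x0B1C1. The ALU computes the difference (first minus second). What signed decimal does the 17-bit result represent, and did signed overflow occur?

15902; no overflow

0x0EFDF = 01110111111011111 = 61407 (signed)
0x0B1C1 = 01011000111000001 = 45505 (signed)
Subtract via negate-and-add: invert 01011000111000001 + 1 = 10100111000111111 (i.e. -45505).
  01110111111011111
+ 10100111000111111
= 00011111000011110  (discard carry-out 1)
Result 00011111000011110: MSB = 0 → value 15902.
Addends (after negating the subtrahend) have opposite signs, so signed overflow cannot occur.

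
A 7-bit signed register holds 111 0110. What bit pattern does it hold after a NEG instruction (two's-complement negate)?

0001010

Invert: 0001001. Add 1: 0001010.
Check: 1110110 = -10, 0001010 = 10.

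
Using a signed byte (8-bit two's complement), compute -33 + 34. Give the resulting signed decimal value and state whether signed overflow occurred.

-33 → 11011111
34 → 00100010
  11011111
+ 00100010
= 00000001  (discard carry-out 1)
Result 00000001: MSB = 0 → value 1.
Addends have opposite signs, so signed overflow cannot occur.

1; no overflow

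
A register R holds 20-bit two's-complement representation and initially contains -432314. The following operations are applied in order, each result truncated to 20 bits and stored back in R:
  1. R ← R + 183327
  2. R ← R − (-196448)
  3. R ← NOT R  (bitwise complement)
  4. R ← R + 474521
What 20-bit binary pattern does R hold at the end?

10000000101011010011

Start: R = -432314 = 10010110011101000110.
R = -432314 + 183327 = -248987 = 11000011001101100101
R = -248987 − (-196448) = -52539 = 11110011001011000101
R = NOT 11110011001011000101 = 00001100110100111010 = 52538
R = 52538 + 474521 = 527059; wraps to -521517 = 10000000101011010011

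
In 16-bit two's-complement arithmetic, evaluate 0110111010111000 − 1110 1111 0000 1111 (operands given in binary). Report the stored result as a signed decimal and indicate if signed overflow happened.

0110111010111000 = 28344 (signed)
1110 1111 0000 1111 → 1110111100001111 = -4337 (signed)
Subtract via negate-and-add: invert 1110111100001111 + 1 = 0001000011110001 (i.e. 4337).
  0110111010111000
+ 0001000011110001
= 0111111110101001
Result 0111111110101001: MSB = 0 → value 32681.
Both addends (after negating the subtrahend) are non-negative and so is the stored result: no signed overflow.

32681; no overflow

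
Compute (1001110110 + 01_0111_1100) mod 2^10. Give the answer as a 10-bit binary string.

1111110010

  1001110110
+ 0101111100
= 1111110010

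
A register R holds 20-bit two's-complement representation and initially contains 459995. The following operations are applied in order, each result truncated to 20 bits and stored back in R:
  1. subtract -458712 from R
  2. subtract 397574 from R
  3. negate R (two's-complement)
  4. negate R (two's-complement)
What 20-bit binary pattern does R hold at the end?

01111111001110101101

Start: R = 459995 = 01110000010011011011.
R = 459995 − (-458712) = 918707; wraps to -129869 = 11100000010010110011
R = -129869 − 397574 = -527443; wraps to 521133 = 01111111001110101101
R = −(521133) = -521133 = 10000000110001010011
R = −(-521133) = 521133 = 01111111001110101101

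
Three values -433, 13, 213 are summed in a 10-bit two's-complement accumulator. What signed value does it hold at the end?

-207

-433 + 13 = -420 (1001011100)
-420 + 213 = -207 (1100110001)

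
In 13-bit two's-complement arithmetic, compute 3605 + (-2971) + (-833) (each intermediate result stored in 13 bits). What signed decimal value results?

-199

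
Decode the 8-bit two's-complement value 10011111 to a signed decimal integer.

-97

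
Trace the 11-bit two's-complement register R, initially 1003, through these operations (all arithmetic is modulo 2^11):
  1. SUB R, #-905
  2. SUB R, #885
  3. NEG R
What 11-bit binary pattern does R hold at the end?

Start: R = 1003 = 01111101011.
R = 1003 − (-905) = 1908; wraps to -140 = 11101110100
R = -140 − 885 = -1025; wraps to 1023 = 01111111111
R = −(1023) = -1023 = 10000000001

10000000001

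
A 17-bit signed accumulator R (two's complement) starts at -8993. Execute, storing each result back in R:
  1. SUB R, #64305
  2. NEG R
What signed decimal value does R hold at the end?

-57774

Start: R = -8993 = 11101110011011111.
R = -8993 − 64305 = -73298; wraps to 57774 = 01110000110101110
R = −(57774) = -57774 = 10001111001010010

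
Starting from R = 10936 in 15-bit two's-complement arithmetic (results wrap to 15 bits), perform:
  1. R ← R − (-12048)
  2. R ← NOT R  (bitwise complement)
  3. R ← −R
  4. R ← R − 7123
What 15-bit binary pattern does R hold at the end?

011110111110110

Start: R = 10936 = 010101010111000.
R = 10936 − (-12048) = 22984; wraps to -9784 = 101100111001000
R = NOT 101100111001000 = 010011000110111 = 9783
R = −(9783) = -9783 = 101100111001001
R = -9783 − 7123 = -16906; wraps to 15862 = 011110111110110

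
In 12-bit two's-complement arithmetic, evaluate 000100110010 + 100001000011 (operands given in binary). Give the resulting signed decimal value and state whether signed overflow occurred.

000100110010 = 306 (signed)
100001000011 = -1981 (signed)
  000100110010
+ 100001000011
= 100101110101
Result 100101110101: MSB = 1 → 2421 − 4096 = -1675.
Addends have opposite signs, so signed overflow cannot occur.

-1675; no overflow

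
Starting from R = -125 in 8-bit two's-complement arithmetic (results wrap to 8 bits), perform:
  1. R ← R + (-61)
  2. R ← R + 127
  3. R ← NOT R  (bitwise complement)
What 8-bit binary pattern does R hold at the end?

00111010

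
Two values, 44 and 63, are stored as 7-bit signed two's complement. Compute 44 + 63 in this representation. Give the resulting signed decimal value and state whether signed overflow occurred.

44 → 0101100
63 → 0111111
  0101100
+ 0111111
= 1101011
Result 1101011: MSB = 1 → 107 − 128 = -21.
Both addends are non-negative but the stored result is negative: signed overflow. The true value 44 + 63 = 107 lies outside [-64, 63].

-21; overflow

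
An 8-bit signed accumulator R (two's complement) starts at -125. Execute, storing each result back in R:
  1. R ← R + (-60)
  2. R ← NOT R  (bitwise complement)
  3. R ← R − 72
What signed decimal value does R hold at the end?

112

Start: R = -125 = 10000011.
R = -125 + (-60) = -185; wraps to 71 = 01000111
R = NOT 01000111 = 10111000 = -72
R = -72 − 72 = -144; wraps to 112 = 01110000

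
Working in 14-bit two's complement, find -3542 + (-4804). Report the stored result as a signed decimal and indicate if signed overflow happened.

-3542 → 11001000101010
-4804 → 10110100111100
  11001000101010
+ 10110100111100
= 01111101100110  (discard carry-out 1)
Result 01111101100110: MSB = 0 → value 8038.
Both addends are negative but the stored result is non-negative: signed overflow. The true value -3542 + (-4804) = -8346 lies outside [-8192, 8191].

8038; overflow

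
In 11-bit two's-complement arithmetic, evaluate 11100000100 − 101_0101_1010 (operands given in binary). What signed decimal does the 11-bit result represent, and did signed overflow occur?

11100000100 = -252 (signed)
101_0101_1010 → 10101011010 = -678 (signed)
Subtract via negate-and-add: invert 10101011010 + 1 = 01010100110 (i.e. 678).
  11100000100
+ 01010100110
= 00110101010  (discard carry-out 1)
Result 00110101010: MSB = 0 → value 426.
Addends (after negating the subtrahend) have opposite signs, so signed overflow cannot occur.

426; no overflow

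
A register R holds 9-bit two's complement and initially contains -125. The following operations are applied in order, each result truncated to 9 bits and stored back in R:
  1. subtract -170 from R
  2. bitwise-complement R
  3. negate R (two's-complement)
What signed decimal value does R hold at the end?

Start: R = -125 = 110000011.
R = -125 − (-170) = 45 = 000101101
R = NOT 000101101 = 111010010 = -46
R = −(-46) = 46 = 000101110

46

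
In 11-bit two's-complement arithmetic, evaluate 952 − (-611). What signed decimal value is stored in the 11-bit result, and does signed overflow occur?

-485; overflow

952 → 01110111000
-611 → 10110011101
Subtract via negate-and-add: invert 10110011101 + 1 = 01001100011 (i.e. 611).
  01110111000
+ 01001100011
= 11000011011
Result 11000011011: MSB = 1 → 1563 − 2048 = -485.
Both addends (after negating the subtrahend) are non-negative but the stored result is negative: signed overflow. The true value 952 − (-611) = 1563 lies outside [-1024, 1023].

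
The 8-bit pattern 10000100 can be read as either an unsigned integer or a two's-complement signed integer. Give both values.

unsigned = 132, signed = -124

Unsigned: 10000100 = 132.
Signed: MSB=1 → 132 − 256 = -124.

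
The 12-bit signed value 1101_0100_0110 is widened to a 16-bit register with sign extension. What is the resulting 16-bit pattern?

1111110101000110

MSB of 110101000110 is 1; replicate it into the new high bits.
1111|110101000110 → 1111110101000110 (still -698).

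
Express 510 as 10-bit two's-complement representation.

0111111110

510 is non-negative, so write it directly in 10 bits: 0111111110.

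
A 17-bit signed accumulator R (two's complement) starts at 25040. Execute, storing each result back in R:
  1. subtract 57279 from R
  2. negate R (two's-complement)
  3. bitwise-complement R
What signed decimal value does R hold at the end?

-32240

Start: R = 25040 = 00110000111010000.
R = 25040 − 57279 = -32239 = 11000001000010001
R = −(-32239) = 32239 = 00111110111101111
R = NOT 00111110111101111 = 11000001000010000 = -32240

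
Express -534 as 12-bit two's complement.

|-534| = 534 = 001000010110 in 12 bits.
Invert the bits: 110111101001. Add 1: 110111101010.

110111101010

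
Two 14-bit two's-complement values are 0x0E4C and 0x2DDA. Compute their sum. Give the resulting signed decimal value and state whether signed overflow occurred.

-986; no overflow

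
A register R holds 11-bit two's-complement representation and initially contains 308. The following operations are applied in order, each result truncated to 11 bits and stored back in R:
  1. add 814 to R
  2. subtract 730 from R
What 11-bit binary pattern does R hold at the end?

Start: R = 308 = 00100110100.
R = 308 + 814 = 1122; wraps to -926 = 10001100010
R = -926 − 730 = -1656; wraps to 392 = 00110001000

00110001000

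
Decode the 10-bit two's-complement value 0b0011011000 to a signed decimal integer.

MSB is 0, so the value is non-negative: 0011011000 = 216.

216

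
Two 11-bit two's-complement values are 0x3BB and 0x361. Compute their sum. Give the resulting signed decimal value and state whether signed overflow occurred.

-228; overflow

0x3BB = 01110111011 = 955 (signed)
0x361 = 01101100001 = 865 (signed)
  01110111011
+ 01101100001
= 11100011100
Result 11100011100: MSB = 1 → 1820 − 2048 = -228.
Both addends are non-negative but the stored result is negative: signed overflow. The true value 955 + 865 = 1820 lies outside [-1024, 1023].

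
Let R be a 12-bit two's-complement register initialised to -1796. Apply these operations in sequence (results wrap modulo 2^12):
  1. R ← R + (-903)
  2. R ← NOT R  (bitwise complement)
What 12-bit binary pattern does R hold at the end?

101010001010

Start: R = -1796 = 100011111100.
R = -1796 + (-903) = -2699; wraps to 1397 = 010101110101
R = NOT 010101110101 = 101010001010 = -1398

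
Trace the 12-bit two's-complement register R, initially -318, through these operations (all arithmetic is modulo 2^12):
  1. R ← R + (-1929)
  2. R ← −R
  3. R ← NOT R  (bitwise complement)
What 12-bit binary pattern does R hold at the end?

Start: R = -318 = 111011000010.
R = -318 + (-1929) = -2247; wraps to 1849 = 011100111001
R = −(1849) = -1849 = 100011000111
R = NOT 100011000111 = 011100111000 = 1848

011100111000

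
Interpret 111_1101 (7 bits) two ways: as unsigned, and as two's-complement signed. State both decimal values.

unsigned = 125, signed = -3

Unsigned: 1111101 = 125.
Signed: MSB=1 → 125 − 128 = -3.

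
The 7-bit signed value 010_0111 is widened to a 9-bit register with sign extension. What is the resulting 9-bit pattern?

000100111

MSB of 0100111 is 0; replicate it into the new high bits.
00|0100111 → 000100111 (still 39).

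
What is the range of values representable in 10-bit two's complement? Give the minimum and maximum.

min = -512, max = 511

Minimum: −2^9 = -512.
Maximum: 2^9 − 1 = 511.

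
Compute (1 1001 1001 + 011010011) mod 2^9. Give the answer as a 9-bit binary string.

  110011001
+ 011010011
= 001101100  (discard carry-out 1)

001101100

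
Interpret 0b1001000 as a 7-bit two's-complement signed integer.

MSB is 1, so the value is negative.
Unsigned reading: 72. Subtract 2^7 = 128: 72 − 128 = -56.

-56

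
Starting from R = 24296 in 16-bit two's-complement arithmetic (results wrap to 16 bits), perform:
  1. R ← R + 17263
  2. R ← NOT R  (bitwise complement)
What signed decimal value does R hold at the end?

Start: R = 24296 = 0101111011101000.
R = 24296 + 17263 = 41559; wraps to -23977 = 1010001001010111
R = NOT 1010001001010111 = 0101110110101000 = 23976

23976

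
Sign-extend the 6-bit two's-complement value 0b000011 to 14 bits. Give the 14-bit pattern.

MSB of 000011 is 0; replicate it into the new high bits.
00000000|000011 → 00000000000011 (still 3).

00000000000011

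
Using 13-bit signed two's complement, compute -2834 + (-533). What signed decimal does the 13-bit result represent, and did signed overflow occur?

-3367; no overflow

-2834 → 1010011101110
-533 → 1110111101011
  1010011101110
+ 1110111101011
= 1001011011001  (discard carry-out 1)
Result 1001011011001: MSB = 1 → 4825 − 8192 = -3367.
Both addends are negative and so is the stored result: no signed overflow.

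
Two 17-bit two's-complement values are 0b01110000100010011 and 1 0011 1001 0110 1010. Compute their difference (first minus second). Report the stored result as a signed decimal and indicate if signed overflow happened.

-22615; overflow

0b01110000100010011 → 01110000100010011 = 57619 (signed)
1 0011 1001 0110 1010 → 10011100101101010 = -50838 (signed)
Subtract via negate-and-add: invert 10011100101101010 + 1 = 01100011010010110 (i.e. 50838).
  01110000100010011
+ 01100011010010110
= 11010011110101001
Result 11010011110101001: MSB = 1 → 108457 − 131072 = -22615.
Both addends (after negating the subtrahend) are non-negative but the stored result is negative: signed overflow. The true value 57619 − (-50838) = 108457 lies outside [-65536, 65535].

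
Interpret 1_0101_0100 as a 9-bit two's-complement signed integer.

MSB is 1, so the value is negative.
Invert: 010101011. Add 1: 010101100 = 172. So the value is −172.

-172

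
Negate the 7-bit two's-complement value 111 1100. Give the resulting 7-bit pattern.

0000100

Invert: 0000011. Add 1: 0000100.
Check: 1111100 = -4, 0000100 = 4.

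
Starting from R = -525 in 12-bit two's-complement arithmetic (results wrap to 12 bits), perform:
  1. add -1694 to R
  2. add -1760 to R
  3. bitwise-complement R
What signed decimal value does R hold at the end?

-118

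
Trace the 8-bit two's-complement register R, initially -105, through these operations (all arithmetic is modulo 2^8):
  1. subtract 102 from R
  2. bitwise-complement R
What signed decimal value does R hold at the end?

-50

Start: R = -105 = 10010111.
R = -105 − 102 = -207; wraps to 49 = 00110001
R = NOT 00110001 = 11001110 = -50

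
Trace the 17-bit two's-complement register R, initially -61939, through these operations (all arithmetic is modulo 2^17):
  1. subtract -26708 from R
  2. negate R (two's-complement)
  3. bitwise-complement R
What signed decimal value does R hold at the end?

-35232

Start: R = -61939 = 10000111000001101.
R = -61939 − (-26708) = -35231 = 10111011001100001
R = −(-35231) = 35231 = 01000100110011111
R = NOT 01000100110011111 = 10111011001100000 = -35232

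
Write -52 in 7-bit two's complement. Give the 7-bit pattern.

1001100

|-52| = 52 = 0110100 in 7 bits.
Invert the bits: 1001011. Add 1: 1001100.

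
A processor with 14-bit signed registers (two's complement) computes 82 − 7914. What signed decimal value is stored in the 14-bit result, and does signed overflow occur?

82 → 00000001010010
7914 → 01111011101010
Subtract via negate-and-add: invert 01111011101010 + 1 = 10000100010110 (i.e. -7914).
  00000001010010
+ 10000100010110
= 10000101101000
Result 10000101101000: MSB = 1 → 8552 − 16384 = -7832.
Addends (after negating the subtrahend) have opposite signs, so signed overflow cannot occur.

-7832; no overflow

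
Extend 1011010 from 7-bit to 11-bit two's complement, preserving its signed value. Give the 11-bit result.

MSB of 1011010 is 1; replicate it into the new high bits.
1111|1011010 → 11111011010 (still -38).

11111011010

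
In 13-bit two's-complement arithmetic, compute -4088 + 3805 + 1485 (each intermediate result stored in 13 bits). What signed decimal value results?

-4088 + 3805 = -283 (1111011100101)
-283 + 1485 = 1202 (0010010110010)

1202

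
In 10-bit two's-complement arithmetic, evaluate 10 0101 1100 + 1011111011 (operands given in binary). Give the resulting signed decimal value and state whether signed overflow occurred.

10 0101 1100 → 1001011100 = -420 (signed)
1011111011 = -261 (signed)
  1001011100
+ 1011111011
= 0101010111  (discard carry-out 1)
Result 0101010111: MSB = 0 → value 343.
Both addends are negative but the stored result is non-negative: signed overflow. The true value -420 + (-261) = -681 lies outside [-512, 511].

343; overflow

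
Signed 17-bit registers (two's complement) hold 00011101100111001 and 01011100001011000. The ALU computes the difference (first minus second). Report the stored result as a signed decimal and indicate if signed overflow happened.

-32031; no overflow

00011101100111001 = 15161 (signed)
01011100001011000 = 47192 (signed)
Subtract via negate-and-add: invert 01011100001011000 + 1 = 10100011110101000 (i.e. -47192).
  00011101100111001
+ 10100011110101000
= 11000001011100001
Result 11000001011100001: MSB = 1 → 99041 − 131072 = -32031.
Addends (after negating the subtrahend) have opposite signs, so signed overflow cannot occur.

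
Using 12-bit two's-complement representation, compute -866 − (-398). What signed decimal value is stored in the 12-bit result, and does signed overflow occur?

-866 → 110010011110
-398 → 111001110010
Subtract via negate-and-add: invert 111001110010 + 1 = 000110001110 (i.e. 398).
  110010011110
+ 000110001110
= 111000101100
Result 111000101100: MSB = 1 → 3628 − 4096 = -468.
Addends (after negating the subtrahend) have opposite signs, so signed overflow cannot occur.

-468; no overflow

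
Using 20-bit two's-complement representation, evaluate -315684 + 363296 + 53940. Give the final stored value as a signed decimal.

101552

-315684 + 363296 = 47612 (00001011100111111100)
47612 + 53940 = 101552 (00011000110010110000)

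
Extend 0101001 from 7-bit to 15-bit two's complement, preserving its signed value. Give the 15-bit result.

MSB of 0101001 is 0; replicate it into the new high bits.
00000000|0101001 → 000000000101001 (still 41).

000000000101001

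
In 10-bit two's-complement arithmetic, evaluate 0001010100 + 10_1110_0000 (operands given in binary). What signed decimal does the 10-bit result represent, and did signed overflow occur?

-204; no overflow

0001010100 = 84 (signed)
10_1110_0000 → 1011100000 = -288 (signed)
  0001010100
+ 1011100000
= 1100110100
Result 1100110100: MSB = 1 → 820 − 1024 = -204.
Addends have opposite signs, so signed overflow cannot occur.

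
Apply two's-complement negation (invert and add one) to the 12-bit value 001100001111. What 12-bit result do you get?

Invert: 110011110000. Add 1: 110011110001.
Check: 001100001111 = 783, 110011110001 = -783.

110011110001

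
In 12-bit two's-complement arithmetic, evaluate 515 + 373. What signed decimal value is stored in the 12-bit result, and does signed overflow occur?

888; no overflow

515 → 001000000011
373 → 000101110101
  001000000011
+ 000101110101
= 001101111000
Result 001101111000: MSB = 0 → value 888.
Both addends are non-negative and so is the stored result: no signed overflow.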